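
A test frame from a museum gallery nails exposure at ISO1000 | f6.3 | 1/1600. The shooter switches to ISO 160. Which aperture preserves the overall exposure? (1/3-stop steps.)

f/2.5

ISO: 1000 → 800 → 640 → 500 → 400 → 320 → 250 → 200 → 160 — 2 2/3 stops dropped (darker).
Need 2 2/3 stops brighter from the aperture: f/6.3 → f/5.6 → f/5 → f/4.5 → f/4 → f/3.5 → f/3.2 → f/2.8 → f/2.5.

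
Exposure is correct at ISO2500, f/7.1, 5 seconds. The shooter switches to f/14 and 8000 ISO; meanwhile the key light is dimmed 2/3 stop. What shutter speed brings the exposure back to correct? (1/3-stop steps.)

Scene light: 2/3 stop darker.
Aperture: f/7.1 → f/8 → f/9 → f/10 → f/11 → f/13 → f/14 — 2 stops narrower (darker).
ISO: 2500 → 3200 → 4000 → 5000 → 6400 → 8000 — 1 2/3 stops raised (brighter).
Net so far: 1 stop darker. Shutter speed: 5 → 6 → 8 → 10.

10 s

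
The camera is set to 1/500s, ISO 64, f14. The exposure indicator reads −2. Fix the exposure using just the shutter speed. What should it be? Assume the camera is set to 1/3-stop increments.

1/125s

Underexposed by 2 stops → need 2 stops brighter.
Shutter speed: 1/500 → 1/400 → 1/320 → 1/250 → 1/200 → 1/160 → 1/125.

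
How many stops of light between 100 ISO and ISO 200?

1 stop

100 → 200 — count the steps: 1 stop.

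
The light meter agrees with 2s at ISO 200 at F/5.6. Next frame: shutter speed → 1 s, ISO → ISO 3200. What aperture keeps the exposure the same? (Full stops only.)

Shutter speed: 2 → 1 — 1 stop shorter (darker).
ISO: 200 → 400 → 800 → 1600 → 3200 — 4 stops raised (brighter).
Net change so far: 3 stops brighter. Offset with the aperture: f/5.6 → f/8 → f/11 → f/16.

f/16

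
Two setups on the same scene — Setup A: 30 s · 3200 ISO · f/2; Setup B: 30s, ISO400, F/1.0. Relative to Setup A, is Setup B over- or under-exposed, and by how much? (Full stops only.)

1 stop darker

Aperture: f/2 → f/1.4 → f/1.0 — 2 stops wider (brighter).
Shutter speed: unchanged.
ISO: 3200 → 1600 → 800 → 400 — 3 stops dropped (darker).
Net: +2 −3 = −1 stop.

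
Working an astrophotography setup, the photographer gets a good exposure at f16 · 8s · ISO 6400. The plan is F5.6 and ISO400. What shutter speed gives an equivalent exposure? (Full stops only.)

Aperture: f/16 → f/11 → f/8 → f/5.6 — 3 stops wider (brighter).
ISO: 6400 → 3200 → 1600 → 800 → 400 — 4 stops dropped (darker).
Net change so far: 1 stop darker. Offset with the shutter speed: 8 → 15.

15 s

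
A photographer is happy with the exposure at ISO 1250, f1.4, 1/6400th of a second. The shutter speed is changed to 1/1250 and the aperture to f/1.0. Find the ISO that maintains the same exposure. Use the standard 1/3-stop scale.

Shutter speed: 1/6400 → 1/5000 → 1/4000 → 1/3200 → 1/2500 → 1/2000 → 1/1600 → 1/1250 — 2 1/3 stops longer (brighter).
Aperture: f/1.4 → f/1.2 → f/1.1 → f/1.0 — 1 stop opened up (brighter).
Net change so far: 3 1/3 stops brighter. Offset with the ISO: 1250 → 1000 → 800 → 640 → 500 → 400 → 320 → 250 → 200 → 160 → 125.

ISO 125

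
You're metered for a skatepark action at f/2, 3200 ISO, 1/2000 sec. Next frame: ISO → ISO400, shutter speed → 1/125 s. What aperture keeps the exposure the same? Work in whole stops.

ISO: 3200 → 1600 → 800 → 400 — 3 stops dropped (darker).
Shutter speed: 1/2000 → 1/1000 → 1/500 → 1/250 → 1/125 — 4 stops longer (brighter).
Net change so far: 1 stop brighter. Offset with the aperture: f/2 → f/2.8.

f/2.8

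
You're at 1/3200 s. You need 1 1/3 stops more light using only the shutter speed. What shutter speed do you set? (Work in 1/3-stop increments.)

Shutter speed: 1/3200 → 1/2500 → 1/2000 → 1/1600 → 1/1250 — 1 1/3 stops longer (brighter).

1/1250s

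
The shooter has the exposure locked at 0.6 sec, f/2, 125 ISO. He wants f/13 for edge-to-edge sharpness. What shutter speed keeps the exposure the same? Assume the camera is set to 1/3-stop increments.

Aperture: f/2 → f/2.2 → f/2.5 → f/2.8 → f/3.2 → f/3.5 → f/4 → f/4.5 → f/5 → f/5.6 → f/6.3 → f/7.1 → f/8 → f/9 → f/10 → f/11 → f/13 — 5 1/3 stops narrower (darker).
Need 5 1/3 stops brighter from the shutter speed: 0.6 → 0.8 → 1 → 1.3 → 1.6 → 2 → 2.5 → 3.2 → 4 → 5 → 6 → 8 → 10 → 13 → 15 → 20 → 25.

25 s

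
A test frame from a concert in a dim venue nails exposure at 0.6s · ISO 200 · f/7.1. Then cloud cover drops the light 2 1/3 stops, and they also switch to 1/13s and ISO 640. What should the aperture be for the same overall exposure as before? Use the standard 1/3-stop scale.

Scene light: 2 1/3 stops darker.
Shutter speed: 0.6 → 0.5 → 0.4 → 0.3 → 1/4 → 1/5 → 1/6 → 1/8 → 1/10 → 1/13 — 3 stops faster (darker).
ISO: 200 → 250 → 320 → 400 → 500 → 640 — 1 2/3 stops higher (brighter).
Net so far: 3 2/3 stops darker. Aperture: f/7.1 → f/6.3 → f/5.6 → f/5 → f/4.5 → f/4 → f/3.5 → f/3.2 → f/2.8 → f/2.5 → f/2.2 → f/2.

f/2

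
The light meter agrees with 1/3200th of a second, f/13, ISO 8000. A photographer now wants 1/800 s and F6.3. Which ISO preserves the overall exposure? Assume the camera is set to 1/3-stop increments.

ISO 500

Shutter speed: 1/3200 → 1/2500 → 1/2000 → 1/1600 → 1/1250 → 1/1000 → 1/800 — 2 stops longer (brighter).
Aperture: f/13 → f/11 → f/10 → f/9 → f/8 → f/7.1 → f/6.3 — 2 stops larger aperture (brighter).
Net change so far: 4 stops brighter. Offset with the ISO: 8000 → 6400 → 5000 → 4000 → 3200 → 2500 → 2000 → 1600 → 1250 → 1000 → 800 → 640 → 500.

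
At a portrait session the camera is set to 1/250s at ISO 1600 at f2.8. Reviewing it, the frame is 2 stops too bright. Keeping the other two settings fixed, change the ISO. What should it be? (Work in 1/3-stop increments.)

ISO 400

Overexposed by 2 stops → need 2 stops darker.
ISO: 1600 → 1250 → 1000 → 800 → 640 → 500 → 400.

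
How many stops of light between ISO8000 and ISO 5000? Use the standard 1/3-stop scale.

2/3 stop

8000 → 6400 → 5000 — count the steps: 2 third-stops = 2/3 stop.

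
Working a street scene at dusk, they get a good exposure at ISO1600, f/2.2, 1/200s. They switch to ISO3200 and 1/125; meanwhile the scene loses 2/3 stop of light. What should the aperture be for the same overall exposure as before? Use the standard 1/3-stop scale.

Scene light: 2/3 stop darker.
ISO: 1600 → 2000 → 2500 → 3200 — 1 stop higher (brighter).
Shutter speed: 1/200 → 1/160 → 1/125 — 2/3 stop longer (brighter).
Net so far: 1 stop brighter. Aperture: f/2.2 → f/2.5 → f/2.8 → f/3.2.

f/3.2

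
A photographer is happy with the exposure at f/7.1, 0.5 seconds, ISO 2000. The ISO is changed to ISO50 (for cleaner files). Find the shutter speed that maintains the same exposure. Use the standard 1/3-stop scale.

ISO: 2000 → 1600 → 1250 → 1000 → 800 → 640 → 500 → 400 → 320 → 250 → 200 → 160 → 125 → 100 → 80 → 64 → 50 — 5 1/3 stops dropped (darker).
Need 5 1/3 stops brighter from the shutter speed: 0.5 → 0.6 → 0.8 → 1 → 1.3 → 1.6 → 2 → 2.5 → 3.2 → 4 → 5 → 6 → 8 → 10 → 13 → 15 → 20.

20 s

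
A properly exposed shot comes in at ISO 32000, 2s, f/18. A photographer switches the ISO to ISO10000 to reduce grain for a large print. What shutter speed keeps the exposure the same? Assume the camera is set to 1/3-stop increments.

ISO: 32000 → 25600 → 20000 → 16000 → 12800 → 10000 — 1 2/3 stops lower (darker).
Need 1 2/3 stops brighter from the shutter speed: 2 → 2.5 → 3.2 → 4 → 5 → 6.

6 s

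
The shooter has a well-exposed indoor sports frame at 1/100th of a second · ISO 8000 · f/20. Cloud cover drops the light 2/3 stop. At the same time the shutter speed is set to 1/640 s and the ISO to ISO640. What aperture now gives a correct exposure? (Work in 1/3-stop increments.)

Scene light: 2/3 stop darker.
Shutter speed: 1/100 → 1/125 → 1/160 → 1/200 → 1/250 → 1/320 → 1/400 → 1/500 → 1/640 — 2 2/3 stops shorter (darker).
ISO: 8000 → 6400 → 5000 → 4000 → 3200 → 2500 → 2000 → 1600 → 1250 → 1000 → 800 → 640 — 3 2/3 stops lower (darker).
Net so far: 7 stops darker. Aperture: f/20 → f/18 → f/16 → f/14 → f/13 → f/11 → f/10 → f/9 → f/8 → f/7.1 → f/6.3 → f/5.6 → f/5 → f/4.5 → f/4 → f/3.5 → f/3.2 → f/2.8 → f/2.5 → f/2.2 → f/2 → f/1.8.

f/1.8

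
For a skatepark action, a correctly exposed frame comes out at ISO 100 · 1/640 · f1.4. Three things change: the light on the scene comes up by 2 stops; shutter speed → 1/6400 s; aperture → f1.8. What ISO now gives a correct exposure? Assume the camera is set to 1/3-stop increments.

Scene light: 2 stops brighter.
Shutter speed: 1/640 → 1/800 → 1/1000 → 1/1250 → 1/1600 → 1/2000 → 1/2500 → 1/3200 → 1/4000 → 1/5000 → 1/6400 — 3 1/3 stops shorter (darker).
Aperture: f/1.4 → f/1.6 → f/1.8 — 2/3 stop smaller aperture (darker).
Net so far: 2 stops darker. ISO: 100 → 125 → 160 → 200 → 250 → 320 → 400.

ISO 400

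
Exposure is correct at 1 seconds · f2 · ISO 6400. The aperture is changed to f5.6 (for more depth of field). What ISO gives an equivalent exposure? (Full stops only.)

Aperture: f/2 → f/2.8 → f/4 → f/5.6 — 3 stops smaller aperture (darker).
Need 3 stops brighter from the ISO: 6400 → 12800 → 25600 → 51200.

ISO 51200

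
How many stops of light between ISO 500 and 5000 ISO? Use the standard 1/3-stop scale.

500 → 640 → 800 → 1000 → 1250 → 1600 → 2000 → 2500 → 3200 → 4000 → 5000 — count the steps: 10 third-stops = 3 1/3 stops.

3 1/3 stops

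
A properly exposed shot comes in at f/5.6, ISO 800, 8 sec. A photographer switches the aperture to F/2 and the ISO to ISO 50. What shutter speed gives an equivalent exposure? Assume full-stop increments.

Aperture: f/5.6 → f/4 → f/2.8 → f/2 — 3 stops opened up (brighter).
ISO: 800 → 400 → 200 → 100 → 50 — 4 stops lower (darker).
Net change so far: 1 stop darker. Offset with the shutter speed: 8 → 15.

15 s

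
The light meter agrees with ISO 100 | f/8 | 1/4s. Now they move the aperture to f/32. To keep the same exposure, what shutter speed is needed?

4 s

Aperture: f/8 → f/11 → f/16 → f/22 → f/32 — 4 stops smaller aperture (darker).
Need 4 stops brighter from the shutter speed: 1/4 → 1/2 → 1 → 2 → 4.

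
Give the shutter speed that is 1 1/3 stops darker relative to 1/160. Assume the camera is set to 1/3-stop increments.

1/400s

Shutter speed: 1/160 → 1/200 → 1/250 → 1/320 → 1/400 — 1 1/3 stops shorter (darker).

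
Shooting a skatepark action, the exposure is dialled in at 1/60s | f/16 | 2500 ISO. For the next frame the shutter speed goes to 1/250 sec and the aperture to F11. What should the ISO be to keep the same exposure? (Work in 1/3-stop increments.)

ISO 5000

Shutter speed: 1/60 → 1/80 → 1/100 → 1/125 → 1/160 → 1/200 → 1/250 — 2 stops shorter (darker).
Aperture: f/16 → f/14 → f/13 → f/11 — 1 stop larger aperture (brighter).
Net change so far: 1 stop darker. Offset with the ISO: 2500 → 3200 → 4000 → 5000.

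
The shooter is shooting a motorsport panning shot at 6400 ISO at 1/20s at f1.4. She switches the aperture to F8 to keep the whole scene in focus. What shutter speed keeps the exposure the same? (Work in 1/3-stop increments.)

1.6 s

Aperture: f/1.4 → f/1.6 → f/1.8 → f/2 → f/2.2 → f/2.5 → f/2.8 → f/3.2 → f/3.5 → f/4 → f/4.5 → f/5 → f/5.6 → f/6.3 → f/7.1 → f/8 — 5 stops stopped down (darker).
Need 5 stops brighter from the shutter speed: 1/20 → 1/15 → 1/13 → 1/10 → 1/8 → 1/6 → 1/5 → 1/4 → 0.3 → 0.4 → 0.5 → 0.6 → 0.8 → 1 → 1.3 → 1.6.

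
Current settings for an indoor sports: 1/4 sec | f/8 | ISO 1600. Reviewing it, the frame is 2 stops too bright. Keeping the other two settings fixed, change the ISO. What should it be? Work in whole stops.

ISO 400

Overexposed by 2 stops → need 2 stops darker.
ISO: 1600 → 800 → 400.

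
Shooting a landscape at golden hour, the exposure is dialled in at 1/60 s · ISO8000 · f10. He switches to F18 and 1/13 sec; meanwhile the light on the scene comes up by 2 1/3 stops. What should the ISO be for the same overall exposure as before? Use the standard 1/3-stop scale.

ISO 1000

Scene light: 2 1/3 stops brighter.
Aperture: f/10 → f/11 → f/13 → f/14 → f/16 → f/18 — 1 2/3 stops narrower (darker).
Shutter speed: 1/60 → 1/50 → 1/40 → 1/30 → 1/25 → 1/20 → 1/15 → 1/13 — 2 1/3 stops slower (brighter).
Net so far: 3 stops brighter. ISO: 8000 → 6400 → 5000 → 4000 → 3200 → 2500 → 2000 → 1600 → 1250 → 1000.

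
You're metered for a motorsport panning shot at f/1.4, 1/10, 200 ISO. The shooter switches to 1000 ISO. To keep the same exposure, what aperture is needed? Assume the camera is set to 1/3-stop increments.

ISO: 200 → 250 → 320 → 400 → 500 → 640 → 800 → 1000 — 2 1/3 stops higher (brighter).
Need 2 1/3 stops darker from the aperture: f/1.4 → f/1.6 → f/1.8 → f/2 → f/2.2 → f/2.5 → f/2.8 → f/3.2.

f/3.2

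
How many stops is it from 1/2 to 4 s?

1/2 → 1 → 2 → 4 — count the steps: 3 stops.

3 stops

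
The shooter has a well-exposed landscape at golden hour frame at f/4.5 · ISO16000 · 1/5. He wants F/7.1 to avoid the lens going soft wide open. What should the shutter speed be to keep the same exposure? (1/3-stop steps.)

0.5 s

Aperture: f/4.5 → f/5 → f/5.6 → f/6.3 → f/7.1 — 1 1/3 stops narrower (darker).
Need 1 1/3 stops brighter from the shutter speed: 1/5 → 1/4 → 0.3 → 0.4 → 0.5.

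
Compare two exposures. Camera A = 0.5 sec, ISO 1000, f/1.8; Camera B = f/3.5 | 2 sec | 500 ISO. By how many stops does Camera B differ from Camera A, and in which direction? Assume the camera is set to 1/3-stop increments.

Aperture: f/1.8 → f/2 → f/2.2 → f/2.5 → f/2.8 → f/3.2 → f/3.5 — 2 stops narrower (darker).
Shutter speed: 0.5 → 0.6 → 0.8 → 1 → 1.3 → 1.6 → 2 — 2 stops slower (brighter).
ISO: 1000 → 800 → 640 → 500 — 1 stop lower (darker).
Net: −2 +2 −1 = −1 stop.

1 stop darker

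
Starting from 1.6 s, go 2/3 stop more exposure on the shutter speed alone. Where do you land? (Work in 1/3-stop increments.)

Shutter speed: 1.6 → 2 → 2.5 — 2/3 stop longer (brighter).

2.5 s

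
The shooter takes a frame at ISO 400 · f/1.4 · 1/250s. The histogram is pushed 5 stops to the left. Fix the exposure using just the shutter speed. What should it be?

1/8s

Underexposed by 5 stops → need 5 stops brighter.
Shutter speed: 1/250 → 1/125 → 1/60 → 1/30 → 1/15 → 1/8.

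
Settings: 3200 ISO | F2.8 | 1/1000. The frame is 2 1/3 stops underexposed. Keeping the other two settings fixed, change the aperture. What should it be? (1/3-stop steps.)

f/1.2

Underexposed by 2 1/3 stops → need 2 1/3 stops brighter.
Aperture: f/2.8 → f/2.5 → f/2.2 → f/2 → f/1.8 → f/1.6 → f/1.4 → f/1.2.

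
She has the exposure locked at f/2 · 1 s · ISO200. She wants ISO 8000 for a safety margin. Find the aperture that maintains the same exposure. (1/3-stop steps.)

f/13

ISO: 200 → 250 → 320 → 400 → 500 → 640 → 800 → 1000 → 1250 → 1600 → 2000 → 2500 → 3200 → 4000 → 5000 → 6400 → 8000 — 5 1/3 stops raised (brighter).
Need 5 1/3 stops darker from the aperture: f/2 → f/2.2 → f/2.5 → f/2.8 → f/3.2 → f/3.5 → f/4 → f/4.5 → f/5 → f/5.6 → f/6.3 → f/7.1 → f/8 → f/9 → f/10 → f/11 → f/13.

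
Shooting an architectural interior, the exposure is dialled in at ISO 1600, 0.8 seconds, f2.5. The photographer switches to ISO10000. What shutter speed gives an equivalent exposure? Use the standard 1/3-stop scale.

1/8s

ISO: 1600 → 2000 → 2500 → 3200 → 4000 → 5000 → 6400 → 8000 → 10000 — 2 2/3 stops higher (brighter).
Need 2 2/3 stops darker from the shutter speed: 0.8 → 0.6 → 0.5 → 0.4 → 0.3 → 1/4 → 1/5 → 1/6 → 1/8.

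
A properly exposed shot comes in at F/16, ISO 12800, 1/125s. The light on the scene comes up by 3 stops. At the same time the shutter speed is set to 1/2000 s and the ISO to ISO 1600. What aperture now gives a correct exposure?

f/4

Scene light: 3 stops brighter.
Shutter speed: 1/125 → 1/250 → 1/500 → 1/1000 → 1/2000 — 4 stops faster (darker).
ISO: 12800 → 6400 → 3200 → 1600 — 3 stops dropped (darker).
Net so far: 4 stops darker. Aperture: f/16 → f/11 → f/8 → f/5.6 → f/4.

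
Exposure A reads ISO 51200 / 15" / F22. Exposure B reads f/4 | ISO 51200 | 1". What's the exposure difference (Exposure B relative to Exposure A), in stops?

Aperture: f/22 → f/16 → f/11 → f/8 → f/5.6 → f/4 — 5 stops wider (brighter).
Shutter speed: 15 → 8 → 4 → 2 → 1 — 4 stops shorter (darker).
ISO: unchanged.
Net: +5 −4 = +1 stop.

1 stop brighter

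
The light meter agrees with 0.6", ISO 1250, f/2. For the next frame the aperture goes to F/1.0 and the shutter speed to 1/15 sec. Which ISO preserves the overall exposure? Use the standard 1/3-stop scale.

Aperture: f/2 → f/1.8 → f/1.6 → f/1.4 → f/1.2 → f/1.1 → f/1.0 — 2 stops larger aperture (brighter).
Shutter speed: 0.6 → 0.5 → 0.4 → 0.3 → 1/4 → 1/5 → 1/6 → 1/8 → 1/10 → 1/13 → 1/15 — 3 1/3 stops shorter (darker).
Net change so far: 1 1/3 stops darker. Offset with the ISO: 1250 → 1600 → 2000 → 2500 → 3200.

ISO 3200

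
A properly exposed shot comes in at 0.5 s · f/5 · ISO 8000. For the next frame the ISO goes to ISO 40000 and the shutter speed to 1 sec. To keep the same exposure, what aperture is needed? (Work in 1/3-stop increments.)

ISO: 8000 → 10000 → 12800 → 16000 → 20000 → 25600 → 32000 → 40000 — 2 1/3 stops raised (brighter).
Shutter speed: 0.5 → 0.6 → 0.8 → 1 — 1 stop slower (brighter).
Net change so far: 3 1/3 stops brighter. Offset with the aperture: f/5 → f/5.6 → f/6.3 → f/7.1 → f/8 → f/9 → f/10 → f/11 → f/13 → f/14 → f/16.

f/16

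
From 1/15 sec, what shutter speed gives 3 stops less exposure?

1/125s

Shutter speed: 1/15 → 1/30 → 1/60 → 1/125 — 3 stops shorter (darker).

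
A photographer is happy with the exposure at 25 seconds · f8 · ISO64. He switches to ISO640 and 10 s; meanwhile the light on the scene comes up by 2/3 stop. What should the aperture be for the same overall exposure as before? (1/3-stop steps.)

f/20

Scene light: 2/3 stop brighter.
ISO: 64 → 80 → 100 → 125 → 160 → 200 → 250 → 320 → 400 → 500 → 640 — 3 1/3 stops higher (brighter).
Shutter speed: 25 → 20 → 15 → 13 → 10 — 1 1/3 stops faster (darker).
Net so far: 2 2/3 stops brighter. Aperture: f/8 → f/9 → f/10 → f/11 → f/13 → f/14 → f/16 → f/18 → f/20.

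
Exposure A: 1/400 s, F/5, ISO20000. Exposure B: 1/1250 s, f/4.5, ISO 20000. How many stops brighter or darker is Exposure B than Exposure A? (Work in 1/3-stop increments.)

Aperture: f/5 → f/4.5 — 1/3 stop opened up (brighter).
Shutter speed: 1/400 → 1/500 → 1/640 → 1/800 → 1/1000 → 1/1250 — 1 2/3 stops shorter (darker).
ISO: unchanged.
Net: +1/3 −1 2/3 = −1 1/3 stops.

1 1/3 stops darker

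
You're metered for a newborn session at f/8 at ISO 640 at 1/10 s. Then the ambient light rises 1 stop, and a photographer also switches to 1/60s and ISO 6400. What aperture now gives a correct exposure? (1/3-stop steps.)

Scene light: 1 stop brighter.
Shutter speed: 1/10 → 1/13 → 1/15 → 1/20 → 1/25 → 1/30 → 1/40 → 1/50 → 1/60 — 2 2/3 stops shorter (darker).
ISO: 640 → 800 → 1000 → 1250 → 1600 → 2000 → 2500 → 3200 → 4000 → 5000 → 6400 — 3 1/3 stops raised (brighter).
Net so far: 1 2/3 stops brighter. Aperture: f/8 → f/9 → f/10 → f/11 → f/13 → f/14.

f/14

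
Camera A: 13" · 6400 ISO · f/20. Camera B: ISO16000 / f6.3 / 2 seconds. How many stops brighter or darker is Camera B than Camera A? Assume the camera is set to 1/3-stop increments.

Aperture: f/20 → f/18 → f/16 → f/14 → f/13 → f/11 → f/10 → f/9 → f/8 → f/7.1 → f/6.3 — 3 1/3 stops larger aperture (brighter).
Shutter speed: 13 → 10 → 8 → 6 → 5 → 4 → 3.2 → 2.5 → 2 — 2 2/3 stops shorter (darker).
ISO: 6400 → 8000 → 10000 → 12800 → 16000 — 1 1/3 stops raised (brighter).
Net: +3 1/3 −2 2/3 +1 1/3 = +2 stops.

2 stops brighter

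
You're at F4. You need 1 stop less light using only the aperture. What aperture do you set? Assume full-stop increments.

Aperture: f/4 → f/5.6 — 1 stop narrower (darker).

f/5.6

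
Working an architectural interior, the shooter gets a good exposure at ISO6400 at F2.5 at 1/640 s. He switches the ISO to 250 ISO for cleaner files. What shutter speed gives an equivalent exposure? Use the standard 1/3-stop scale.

ISO: 6400 → 5000 → 4000 → 3200 → 2500 → 2000 → 1600 → 1250 → 1000 → 800 → 640 → 500 → 400 → 320 → 250 — 4 2/3 stops lower (darker).
Need 4 2/3 stops brighter from the shutter speed: 1/640 → 1/500 → 1/400 → 1/320 → 1/250 → 1/200 → 1/160 → 1/125 → 1/100 → 1/80 → 1/60 → 1/50 → 1/40 → 1/30 → 1/25.

1/25s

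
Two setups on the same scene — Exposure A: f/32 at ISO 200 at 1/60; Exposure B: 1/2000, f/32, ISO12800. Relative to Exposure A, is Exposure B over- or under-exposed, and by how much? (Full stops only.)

1 stop brighter

Aperture: unchanged.
Shutter speed: 1/60 → 1/125 → 1/250 → 1/500 → 1/1000 → 1/2000 — 5 stops shorter (darker).
ISO: 200 → 400 → 800 → 1600 → 3200 → 6400 → 12800 — 6 stops higher (brighter).
Net: −5 +6 = +1 stop.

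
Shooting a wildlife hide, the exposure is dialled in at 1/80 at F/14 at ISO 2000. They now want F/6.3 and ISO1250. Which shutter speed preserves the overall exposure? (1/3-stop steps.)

Aperture: f/14 → f/13 → f/11 → f/10 → f/9 → f/8 → f/7.1 → f/6.3 — 2 1/3 stops larger aperture (brighter).
ISO: 2000 → 1600 → 1250 — 2/3 stop dropped (darker).
Net change so far: 1 2/3 stops brighter. Offset with the shutter speed: 1/80 → 1/100 → 1/125 → 1/160 → 1/200 → 1/250.

1/250s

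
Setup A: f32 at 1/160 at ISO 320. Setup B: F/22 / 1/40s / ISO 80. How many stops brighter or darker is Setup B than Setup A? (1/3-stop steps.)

1 stop brighter

Aperture: f/32 → f/29 → f/25 → f/22 — 1 stop larger aperture (brighter).
Shutter speed: 1/160 → 1/125 → 1/100 → 1/80 → 1/60 → 1/50 → 1/40 — 2 stops slower (brighter).
ISO: 320 → 250 → 200 → 160 → 125 → 100 → 80 — 2 stops lower (darker).
Net: +1 +2 −2 = +1 stop.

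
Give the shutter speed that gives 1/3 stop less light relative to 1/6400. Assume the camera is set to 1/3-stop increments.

Shutter speed: 1/6400 → 1/8000 — 1/3 stop shorter (darker).

1/8000s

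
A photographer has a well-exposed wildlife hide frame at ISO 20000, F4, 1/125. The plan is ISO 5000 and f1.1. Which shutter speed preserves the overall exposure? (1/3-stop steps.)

ISO: 20000 → 16000 → 12800 → 10000 → 8000 → 6400 → 5000 — 2 stops dropped (darker).
Aperture: f/4 → f/3.5 → f/3.2 → f/2.8 → f/2.5 → f/2.2 → f/2 → f/1.8 → f/1.6 → f/1.4 → f/1.2 → f/1.1 — 3 2/3 stops wider (brighter).
Net change so far: 1 2/3 stops brighter. Offset with the shutter speed: 1/125 → 1/160 → 1/200 → 1/250 → 1/320 → 1/400.

1/400s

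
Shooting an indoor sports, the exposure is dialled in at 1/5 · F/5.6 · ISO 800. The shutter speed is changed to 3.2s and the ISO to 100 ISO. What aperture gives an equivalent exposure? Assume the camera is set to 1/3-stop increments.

Shutter speed: 1/5 → 1/4 → 0.3 → 0.4 → 0.5 → 0.6 → 0.8 → 1 → 1.3 → 1.6 → 2 → 2.5 → 3.2 — 4 stops longer (brighter).
ISO: 800 → 640 → 500 → 400 → 320 → 250 → 200 → 160 → 125 → 100 — 3 stops dropped (darker).
Net change so far: 1 stop brighter. Offset with the aperture: f/5.6 → f/6.3 → f/7.1 → f/8.

f/8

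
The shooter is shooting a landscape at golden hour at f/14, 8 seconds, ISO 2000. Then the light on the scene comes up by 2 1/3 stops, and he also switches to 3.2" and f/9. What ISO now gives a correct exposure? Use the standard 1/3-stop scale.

ISO 400

Scene light: 2 1/3 stops brighter.
Shutter speed: 8 → 6 → 5 → 4 → 3.2 — 1 1/3 stops faster (darker).
Aperture: f/14 → f/13 → f/11 → f/10 → f/9 — 1 1/3 stops larger aperture (brighter).
Net so far: 2 1/3 stops brighter. ISO: 2000 → 1600 → 1250 → 1000 → 800 → 640 → 500 → 400.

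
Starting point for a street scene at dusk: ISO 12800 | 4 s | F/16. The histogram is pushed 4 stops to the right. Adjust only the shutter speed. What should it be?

Overexposed by 4 stops → need 4 stops darker.
Shutter speed: 4 → 2 → 1 → 1/2 → 1/4.

1/4s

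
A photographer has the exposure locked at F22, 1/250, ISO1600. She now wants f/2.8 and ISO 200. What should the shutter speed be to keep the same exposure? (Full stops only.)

Aperture: f/22 → f/16 → f/11 → f/8 → f/5.6 → f/4 → f/2.8 — 6 stops larger aperture (brighter).
ISO: 1600 → 800 → 400 → 200 — 3 stops lower (darker).
Net change so far: 3 stops brighter. Offset with the shutter speed: 1/250 → 1/500 → 1/1000 → 1/2000.

1/2000s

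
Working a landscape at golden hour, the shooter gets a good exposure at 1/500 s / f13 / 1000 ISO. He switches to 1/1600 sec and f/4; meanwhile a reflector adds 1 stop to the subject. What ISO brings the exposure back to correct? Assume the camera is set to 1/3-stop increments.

ISO 160

Scene light: 1 stop brighter.
Shutter speed: 1/500 → 1/640 → 1/800 → 1/1000 → 1/1250 → 1/1600 — 1 2/3 stops faster (darker).
Aperture: f/13 → f/11 → f/10 → f/9 → f/8 → f/7.1 → f/6.3 → f/5.6 → f/5 → f/4.5 → f/4 — 3 1/3 stops larger aperture (brighter).
Net so far: 2 2/3 stops brighter. ISO: 1000 → 800 → 640 → 500 → 400 → 320 → 250 → 200 → 160.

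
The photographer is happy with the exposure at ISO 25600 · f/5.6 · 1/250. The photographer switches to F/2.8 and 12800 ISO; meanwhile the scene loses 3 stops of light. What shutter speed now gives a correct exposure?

Scene light: 3 stops darker.
Aperture: f/5.6 → f/4 → f/2.8 — 2 stops larger aperture (brighter).
ISO: 25600 → 12800 — 1 stop dropped (darker).
Net so far: 2 stops darker. Shutter speed: 1/250 → 1/125 → 1/60.

1/60s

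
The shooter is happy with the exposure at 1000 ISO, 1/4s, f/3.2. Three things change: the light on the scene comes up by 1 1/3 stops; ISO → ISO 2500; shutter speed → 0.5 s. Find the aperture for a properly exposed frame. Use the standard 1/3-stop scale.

Scene light: 1 1/3 stops brighter.
ISO: 1000 → 1250 → 1600 → 2000 → 2500 — 1 1/3 stops raised (brighter).
Shutter speed: 1/4 → 0.3 → 0.4 → 0.5 — 1 stop slower (brighter).
Net so far: 3 2/3 stops brighter. Aperture: f/3.2 → f/3.5 → f/4 → f/4.5 → f/5 → f/5.6 → f/6.3 → f/7.1 → f/8 → f/9 → f/10 → f/11.

f/11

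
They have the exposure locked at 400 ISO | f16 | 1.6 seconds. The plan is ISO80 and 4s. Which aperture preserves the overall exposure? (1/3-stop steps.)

f/11

ISO: 400 → 320 → 250 → 200 → 160 → 125 → 100 → 80 — 2 1/3 stops dropped (darker).
Shutter speed: 1.6 → 2 → 2.5 → 3.2 → 4 — 1 1/3 stops longer (brighter).
Net change so far: 1 stop darker. Offset with the aperture: f/16 → f/14 → f/13 → f/11.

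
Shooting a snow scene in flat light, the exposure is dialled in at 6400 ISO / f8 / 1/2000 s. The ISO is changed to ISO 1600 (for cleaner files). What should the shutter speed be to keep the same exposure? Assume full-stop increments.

ISO: 6400 → 3200 → 1600 — 2 stops lower (darker).
Need 2 stops brighter from the shutter speed: 1/2000 → 1/1000 → 1/500.

1/500s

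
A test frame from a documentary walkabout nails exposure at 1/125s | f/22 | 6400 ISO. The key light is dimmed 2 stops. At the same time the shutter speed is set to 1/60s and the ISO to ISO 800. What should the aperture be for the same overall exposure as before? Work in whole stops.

Scene light: 2 stops darker.
Shutter speed: 1/125 → 1/60 — 1 stop slower (brighter).
ISO: 6400 → 3200 → 1600 → 800 — 3 stops dropped (darker).
Net so far: 4 stops darker. Aperture: f/22 → f/16 → f/11 → f/8 → f/5.6.

f/5.6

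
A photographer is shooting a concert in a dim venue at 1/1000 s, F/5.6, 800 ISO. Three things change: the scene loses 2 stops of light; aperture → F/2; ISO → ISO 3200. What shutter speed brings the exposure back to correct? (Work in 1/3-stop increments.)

1/8000s

Scene light: 2 stops darker.
Aperture: f/5.6 → f/5 → f/4.5 → f/4 → f/3.5 → f/3.2 → f/2.8 → f/2.5 → f/2.2 → f/2 — 3 stops larger aperture (brighter).
ISO: 800 → 1000 → 1250 → 1600 → 2000 → 2500 → 3200 — 2 stops raised (brighter).
Net so far: 3 stops brighter. Shutter speed: 1/1000 → 1/1250 → 1/1600 → 1/2000 → 1/2500 → 1/3200 → 1/4000 → 1/5000 → 1/6400 → 1/8000.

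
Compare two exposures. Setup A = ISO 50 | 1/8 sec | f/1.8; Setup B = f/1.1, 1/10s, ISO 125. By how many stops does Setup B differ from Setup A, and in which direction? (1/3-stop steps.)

2 1/3 stops brighter

Aperture: f/1.8 → f/1.6 → f/1.4 → f/1.2 → f/1.1 — 1 1/3 stops wider (brighter).
Shutter speed: 1/8 → 1/10 — 1/3 stop faster (darker).
ISO: 50 → 64 → 80 → 100 → 125 — 1 1/3 stops raised (brighter).
Net: +1 1/3 −1/3 +1 1/3 = +2 1/3 stops.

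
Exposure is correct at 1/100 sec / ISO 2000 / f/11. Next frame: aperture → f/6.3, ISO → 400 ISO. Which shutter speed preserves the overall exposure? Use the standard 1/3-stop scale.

1/60s

Aperture: f/11 → f/10 → f/9 → f/8 → f/7.1 → f/6.3 — 1 2/3 stops wider (brighter).
ISO: 2000 → 1600 → 1250 → 1000 → 800 → 640 → 500 → 400 — 2 1/3 stops dropped (darker).
Net change so far: 2/3 stop darker. Offset with the shutter speed: 1/100 → 1/80 → 1/60.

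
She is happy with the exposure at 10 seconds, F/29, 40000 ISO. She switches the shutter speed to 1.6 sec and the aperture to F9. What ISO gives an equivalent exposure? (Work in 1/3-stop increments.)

Shutter speed: 10 → 8 → 6 → 5 → 4 → 3.2 → 2.5 → 2 → 1.6 — 2 2/3 stops shorter (darker).
Aperture: f/29 → f/25 → f/22 → f/20 → f/18 → f/16 → f/14 → f/13 → f/11 → f/10 → f/9 — 3 1/3 stops wider (brighter).
Net change so far: 2/3 stop brighter. Offset with the ISO: 40000 → 32000 → 25600.

ISO 25600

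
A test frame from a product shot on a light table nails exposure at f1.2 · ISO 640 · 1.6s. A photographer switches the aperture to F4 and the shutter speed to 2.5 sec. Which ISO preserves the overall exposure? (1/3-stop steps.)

ISO 4000

Aperture: f/1.2 → f/1.4 → f/1.6 → f/1.8 → f/2 → f/2.2 → f/2.5 → f/2.8 → f/3.2 → f/3.5 → f/4 — 3 1/3 stops narrower (darker).
Shutter speed: 1.6 → 2 → 2.5 — 2/3 stop longer (brighter).
Net change so far: 2 2/3 stops darker. Offset with the ISO: 640 → 800 → 1000 → 1250 → 1600 → 2000 → 2500 → 3200 → 4000.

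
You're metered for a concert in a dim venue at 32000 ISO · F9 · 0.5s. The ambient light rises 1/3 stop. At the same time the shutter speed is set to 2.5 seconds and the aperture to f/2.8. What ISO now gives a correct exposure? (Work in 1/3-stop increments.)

ISO 500

Scene light: 1/3 stop brighter.
Shutter speed: 0.5 → 0.6 → 0.8 → 1 → 1.3 → 1.6 → 2 → 2.5 — 2 1/3 stops slower (brighter).
Aperture: f/9 → f/8 → f/7.1 → f/6.3 → f/5.6 → f/5 → f/4.5 → f/4 → f/3.5 → f/3.2 → f/2.8 — 3 1/3 stops wider (brighter).
Net so far: 6 stops brighter. ISO: 32000 → 25600 → 20000 → 16000 → 12800 → 10000 → 8000 → 6400 → 5000 → 4000 → 3200 → 2500 → 2000 → 1600 → 1250 → 1000 → 800 → 640 → 500.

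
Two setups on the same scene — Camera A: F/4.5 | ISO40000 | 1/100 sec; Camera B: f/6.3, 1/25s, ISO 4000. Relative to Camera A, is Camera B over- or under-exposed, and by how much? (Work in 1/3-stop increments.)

2 1/3 stops darker

Aperture: f/4.5 → f/5 → f/5.6 → f/6.3 — 1 stop stopped down (darker).
Shutter speed: 1/100 → 1/80 → 1/60 → 1/50 → 1/40 → 1/30 → 1/25 — 2 stops longer (brighter).
ISO: 40000 → 32000 → 25600 → 20000 → 16000 → 12800 → 10000 → 8000 → 6400 → 5000 → 4000 — 3 1/3 stops dropped (darker).
Net: −1 +2 −3 1/3 = −2 1/3 stops.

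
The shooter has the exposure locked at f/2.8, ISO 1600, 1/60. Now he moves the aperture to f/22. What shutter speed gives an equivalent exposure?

Aperture: f/2.8 → f/4 → f/5.6 → f/8 → f/11 → f/16 → f/22 — 6 stops stopped down (darker).
Need 6 stops brighter from the shutter speed: 1/60 → 1/30 → 1/15 → 1/8 → 1/4 → 1/2 → 1.

1 s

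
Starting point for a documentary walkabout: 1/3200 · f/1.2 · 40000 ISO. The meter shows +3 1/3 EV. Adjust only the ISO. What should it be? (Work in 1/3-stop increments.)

ISO 4000

Overexposed by 3 1/3 stops → need 3 1/3 stops darker.
ISO: 40000 → 32000 → 25600 → 20000 → 16000 → 12800 → 10000 → 8000 → 6400 → 5000 → 4000.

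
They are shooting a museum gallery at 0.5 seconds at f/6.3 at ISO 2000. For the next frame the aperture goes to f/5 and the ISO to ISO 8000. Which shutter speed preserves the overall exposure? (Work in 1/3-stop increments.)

1/13s

Aperture: f/6.3 → f/5.6 → f/5 — 2/3 stop wider (brighter).
ISO: 2000 → 2500 → 3200 → 4000 → 5000 → 6400 → 8000 — 2 stops higher (brighter).
Net change so far: 2 2/3 stops brighter. Offset with the shutter speed: 0.5 → 0.4 → 0.3 → 1/4 → 1/5 → 1/6 → 1/8 → 1/10 → 1/13.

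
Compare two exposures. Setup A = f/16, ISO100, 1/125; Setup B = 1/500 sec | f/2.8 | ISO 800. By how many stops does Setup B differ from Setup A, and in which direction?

6 stops brighter

Aperture: f/16 → f/11 → f/8 → f/5.6 → f/4 → f/2.8 — 5 stops larger aperture (brighter).
Shutter speed: 1/125 → 1/250 → 1/500 — 2 stops shorter (darker).
ISO: 100 → 200 → 400 → 800 — 3 stops raised (brighter).
Net: +5 −2 +3 = +6 stops.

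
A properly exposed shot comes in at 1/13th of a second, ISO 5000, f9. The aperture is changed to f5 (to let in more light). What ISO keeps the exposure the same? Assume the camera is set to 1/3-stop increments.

ISO 1600

Aperture: f/9 → f/8 → f/7.1 → f/6.3 → f/5.6 → f/5 — 1 2/3 stops opened up (brighter).
Need 1 2/3 stops darker from the ISO: 5000 → 4000 → 3200 → 2500 → 2000 → 1600.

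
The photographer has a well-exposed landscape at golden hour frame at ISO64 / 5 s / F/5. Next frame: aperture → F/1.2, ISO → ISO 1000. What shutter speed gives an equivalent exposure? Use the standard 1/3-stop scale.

1/50s

Aperture: f/5 → f/4.5 → f/4 → f/3.5 → f/3.2 → f/2.8 → f/2.5 → f/2.2 → f/2 → f/1.8 → f/1.6 → f/1.4 → f/1.2 — 4 stops larger aperture (brighter).
ISO: 64 → 80 → 100 → 125 → 160 → 200 → 250 → 320 → 400 → 500 → 640 → 800 → 1000 — 4 stops raised (brighter).
Net change so far: 8 stops brighter. Offset with the shutter speed: 5 → 4 → 3.2 → 2.5 → 2 → 1.6 → 1.3 → 1 → 0.8 → 0.6 → 0.5 → 0.4 → 0.3 → 1/4 → 1/5 → 1/6 → 1/8 → 1/10 → 1/13 → 1/15 → 1/20 → 1/25 → 1/30 → 1/40 → 1/50.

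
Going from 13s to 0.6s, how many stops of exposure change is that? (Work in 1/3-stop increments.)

13 → 10 → 8 → 6 → 5 → 4 → 3.2 → 2.5 → 2 → 1.6 → 1.3 → 1 → 0.8 → 0.6 — count the steps: 13 third-stops = 4 1/3 stops.

4 1/3 stops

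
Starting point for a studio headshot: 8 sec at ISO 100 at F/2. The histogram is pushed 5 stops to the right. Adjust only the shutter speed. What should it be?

Overexposed by 5 stops → need 5 stops darker.
Shutter speed: 8 → 4 → 2 → 1 → 1/2 → 1/4.

1/4s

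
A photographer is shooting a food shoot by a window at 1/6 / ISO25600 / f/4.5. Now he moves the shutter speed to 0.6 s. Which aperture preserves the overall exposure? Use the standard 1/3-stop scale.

f/9

Shutter speed: 1/6 → 1/5 → 1/4 → 0.3 → 0.4 → 0.5 → 0.6 — 2 stops slower (brighter).
Need 2 stops darker from the aperture: f/4.5 → f/5 → f/5.6 → f/6.3 → f/7.1 → f/8 → f/9.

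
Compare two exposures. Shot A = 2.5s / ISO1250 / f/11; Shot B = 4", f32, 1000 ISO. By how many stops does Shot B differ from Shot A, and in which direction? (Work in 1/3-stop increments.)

Aperture: f/11 → f/13 → f/14 → f/16 → f/18 → f/20 → f/22 → f/25 → f/29 → f/32 — 3 stops stopped down (darker).
Shutter speed: 2.5 → 3.2 → 4 — 2/3 stop slower (brighter).
ISO: 1250 → 1000 — 1/3 stop dropped (darker).
Net: −3 +2/3 −1/3 = −2 2/3 stops.

2 2/3 stops darker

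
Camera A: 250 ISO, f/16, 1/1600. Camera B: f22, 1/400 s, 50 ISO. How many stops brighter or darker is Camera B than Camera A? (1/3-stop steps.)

1 1/3 stops darker

Aperture: f/16 → f/18 → f/20 → f/22 — 1 stop narrower (darker).
Shutter speed: 1/1600 → 1/1250 → 1/1000 → 1/800 → 1/640 → 1/500 → 1/400 — 2 stops slower (brighter).
ISO: 250 → 200 → 160 → 125 → 100 → 80 → 64 → 50 — 2 1/3 stops dropped (darker).
Net: −1 +2 −2 1/3 = −1 1/3 stops.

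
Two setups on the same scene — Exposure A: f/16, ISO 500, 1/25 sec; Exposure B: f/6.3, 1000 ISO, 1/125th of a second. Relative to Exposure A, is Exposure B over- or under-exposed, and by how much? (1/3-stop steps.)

Aperture: f/16 → f/14 → f/13 → f/11 → f/10 → f/9 → f/8 → f/7.1 → f/6.3 — 2 2/3 stops larger aperture (brighter).
Shutter speed: 1/25 → 1/30 → 1/40 → 1/50 → 1/60 → 1/80 → 1/100 → 1/125 — 2 1/3 stops shorter (darker).
ISO: 500 → 640 → 800 → 1000 — 1 stop raised (brighter).
Net: +2 2/3 −2 1/3 +1 = +1 1/3 stops.

1 1/3 stops brighter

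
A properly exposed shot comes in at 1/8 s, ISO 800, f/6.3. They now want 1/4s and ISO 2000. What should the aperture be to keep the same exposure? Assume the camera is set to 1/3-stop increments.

Shutter speed: 1/8 → 1/6 → 1/5 → 1/4 — 1 stop longer (brighter).
ISO: 800 → 1000 → 1250 → 1600 → 2000 — 1 1/3 stops higher (brighter).
Net change so far: 2 1/3 stops brighter. Offset with the aperture: f/6.3 → f/7.1 → f/8 → f/9 → f/10 → f/11 → f/13 → f/14.

f/14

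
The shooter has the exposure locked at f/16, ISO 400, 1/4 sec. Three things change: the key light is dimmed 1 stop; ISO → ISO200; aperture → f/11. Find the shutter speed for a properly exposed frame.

Scene light: 1 stop darker.
ISO: 400 → 200 — 1 stop lower (darker).
Aperture: f/16 → f/11 — 1 stop larger aperture (brighter).
Net so far: 1 stop darker. Shutter speed: 1/4 → 1/2.

1/2s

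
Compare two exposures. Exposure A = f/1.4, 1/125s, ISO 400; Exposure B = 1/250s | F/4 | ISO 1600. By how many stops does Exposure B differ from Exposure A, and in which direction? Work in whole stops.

2 stops darker

Aperture: f/1.4 → f/2 → f/2.8 → f/4 — 3 stops narrower (darker).
Shutter speed: 1/125 → 1/250 — 1 stop faster (darker).
ISO: 400 → 800 → 1600 — 2 stops higher (brighter).
Net: −3 −1 +2 = −2 stops.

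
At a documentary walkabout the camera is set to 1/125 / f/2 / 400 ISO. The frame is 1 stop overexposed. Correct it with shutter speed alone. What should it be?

Overexposed by 1 stop → need 1 stop darker.
Shutter speed: 1/125 → 1/250.

1/250s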